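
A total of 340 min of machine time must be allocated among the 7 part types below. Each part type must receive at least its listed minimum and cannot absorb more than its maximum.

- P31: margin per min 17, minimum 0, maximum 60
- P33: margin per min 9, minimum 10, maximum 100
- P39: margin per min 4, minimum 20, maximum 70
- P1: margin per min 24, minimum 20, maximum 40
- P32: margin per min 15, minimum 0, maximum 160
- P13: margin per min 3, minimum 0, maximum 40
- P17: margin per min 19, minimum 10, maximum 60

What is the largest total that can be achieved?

5540

Meeting every minimum uses 0+10+20+20+0+0+10 = 60 min, leaving 280.
Highest margin per min first: P1 24 > P17 19 > P31 17 > P32 15 > P33 9 > P39 4 > P13 3.
P1 takes 20 more to reach its cap of 40 → 260 left.
P17 takes 50 more to reach its cap of 60 → 210 left.
P31 takes 60 more to reach its cap of 60 → 150 left.
P32: +150 (room for 160) → 150. Pool exhausted.
Total = 17×60 + 9×10 + 4×20 + 24×40 + 15×150 + 19×60 = 5540.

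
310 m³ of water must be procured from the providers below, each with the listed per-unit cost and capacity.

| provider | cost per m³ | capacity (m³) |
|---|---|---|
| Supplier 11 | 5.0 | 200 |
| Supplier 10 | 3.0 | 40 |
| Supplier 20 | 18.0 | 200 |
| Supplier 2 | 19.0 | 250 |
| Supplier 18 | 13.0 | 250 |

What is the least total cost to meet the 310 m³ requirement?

Cheapest first:
Supplier 10 (3.0): use full 40 ; 270 m³ to go.
Supplier 11 (5.0): use full 200 ; 70 m³ to go.
Supplier 18 at 13.0: take 70 of its 250 ; requirement met.
Supplier 20, Supplier 2: unused.
Cost = 40×3.0 + 200×5.0 + 70×13.0 = 2030.

2030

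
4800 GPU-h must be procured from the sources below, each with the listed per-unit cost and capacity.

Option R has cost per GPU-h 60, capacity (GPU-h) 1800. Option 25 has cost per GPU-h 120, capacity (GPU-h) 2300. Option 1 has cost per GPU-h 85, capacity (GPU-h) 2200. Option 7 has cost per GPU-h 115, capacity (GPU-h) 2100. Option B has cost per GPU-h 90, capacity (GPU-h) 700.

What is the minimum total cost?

Use sources in increasing cost order.
Take 1800 from Option R at 60 ; need 3000 more.
Option 1 at 85: take all 2200 GPU-h ; 800 still needed.
Take 700 from Option B at 90 ; need 100 more.
Option 7 (115): take the remaining 100 ; done.
Option 25: unused.
Cost = 1800×60 + 2200×85 + 700×90 + 100×115 = 369500.

369500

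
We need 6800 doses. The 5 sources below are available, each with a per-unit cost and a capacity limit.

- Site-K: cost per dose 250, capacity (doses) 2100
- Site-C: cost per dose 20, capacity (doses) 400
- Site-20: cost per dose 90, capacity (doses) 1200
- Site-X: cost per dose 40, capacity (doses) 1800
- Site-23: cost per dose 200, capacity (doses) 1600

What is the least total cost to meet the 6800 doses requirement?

958000

Use sources in increasing cost order.
Site-C at 20: take all 400 doses — 6400 still needed.
Site-X (40): use full 1800 — 4600 doses to go.
Site-20 at 90: take all 1200 doses — 3400 still needed.
Site-23 at 200: take all 1600 doses — 1800 still needed.
Take 1800 from Site-K at 250 to finish.
Cost = 400×20 + 1800×40 + 1200×90 + 1600×200 + 1800×250 = 958000.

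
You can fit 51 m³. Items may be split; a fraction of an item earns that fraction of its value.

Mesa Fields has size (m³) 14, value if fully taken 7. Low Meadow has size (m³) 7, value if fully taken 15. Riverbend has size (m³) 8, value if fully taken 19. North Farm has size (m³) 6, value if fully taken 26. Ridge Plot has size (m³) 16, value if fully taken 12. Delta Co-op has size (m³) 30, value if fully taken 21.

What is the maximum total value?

Sort by value density: North Farm 26/6≈4.33, Riverbend 19/8≈2.38, Low Meadow 15/7≈2.14, Ridge Plot 12/16≈0.75, Delta Co-op 21/30≈0.7, Mesa Fields 7/14≈0.5.
All 6 m³ of North Farm fit (value 26) → 45 remain.
Take all of Riverbend (8 m³, value 19) → 37 m³ left.
Low Meadow: take in full, 7 m³ for value 15 → 30 left.
Ridge Plot: take in full, 16 m³ for value 12 → 14 left.
14 m³ left: a 14/30 share of Delta Co-op gives 21×14/30 = 9.8.
Total value = 81.8.

81.8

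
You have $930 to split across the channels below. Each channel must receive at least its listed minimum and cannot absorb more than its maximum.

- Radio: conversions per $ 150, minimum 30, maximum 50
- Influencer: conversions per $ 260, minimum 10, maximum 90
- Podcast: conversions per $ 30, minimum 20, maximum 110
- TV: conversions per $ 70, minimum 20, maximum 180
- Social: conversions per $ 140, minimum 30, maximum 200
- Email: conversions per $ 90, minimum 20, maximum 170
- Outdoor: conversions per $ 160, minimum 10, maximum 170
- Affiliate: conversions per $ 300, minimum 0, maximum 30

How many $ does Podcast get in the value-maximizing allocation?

Meeting every minimum uses 30+10+20+20+30+20+10+0 = 140 $, leaving 790.
Highest conversions per $ first: Affiliate 300 > Influencer 260 > Outdoor 160 > Radio 150 > Social 140 > Email 90 > TV 70 > Podcast 30.
Give Affiliate 30 more to hit its cap of 30 → 760 left.
Influencer: +80 to 90 (cap) → 680 left.
Outdoor takes 160 more to reach its cap of 170 → 520 left.
Radio: +20 to 50 (cap) → 500 left.
Social takes 170 more to reach its cap of 200 → 330 left.
Email takes 150 more to reach its cap of 170 → 180 left.
Give TV 160 more to hit its cap of 180 → 20 left.
Podcast has room for 90 more but only 20 remain, so it gets 40.

40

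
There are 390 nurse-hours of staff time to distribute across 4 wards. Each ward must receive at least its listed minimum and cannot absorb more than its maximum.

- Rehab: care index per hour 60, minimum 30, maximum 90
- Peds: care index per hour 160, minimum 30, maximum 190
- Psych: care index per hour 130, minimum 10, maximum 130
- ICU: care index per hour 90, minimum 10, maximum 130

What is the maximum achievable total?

52700

Meeting every minimum uses 30+30+10+10 = 80 nurse-hours, leaving 310.
Highest care index per hour first: Peds 160 > Psych 130 > ICU 90 > Rehab 60.
Give Peds 160 more to hit its cap of 190 → 150 left.
Psych takes 120 more to reach its cap of 130 → 30 left.
ICU: +30 (room for 120) → 40. Pool exhausted.
Total = 60×30 + 160×190 + 130×130 + 90×40 = 52700.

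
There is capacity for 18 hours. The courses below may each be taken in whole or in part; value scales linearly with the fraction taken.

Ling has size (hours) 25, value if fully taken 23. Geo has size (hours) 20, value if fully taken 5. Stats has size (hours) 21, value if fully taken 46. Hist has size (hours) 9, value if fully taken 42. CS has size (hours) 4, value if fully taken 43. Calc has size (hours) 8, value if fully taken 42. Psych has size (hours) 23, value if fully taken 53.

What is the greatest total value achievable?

Best value per unit of size first: CS 43/4≈10.8, Calc 42/8≈5.25, Hist 42/9≈4.67, Psych 53/23≈2.3, Stats 46/21≈2.19, Ling 23/25≈0.92, Geo 5/20≈0.25.
All 4 hours of CS fit (value 43) → 14 remain.
All 8 hours of Calc fit (value 42) → 6 remain.
Fill the last 6 hours with part of Hist: 6/9 of it earns 28.
Total value = 113.

113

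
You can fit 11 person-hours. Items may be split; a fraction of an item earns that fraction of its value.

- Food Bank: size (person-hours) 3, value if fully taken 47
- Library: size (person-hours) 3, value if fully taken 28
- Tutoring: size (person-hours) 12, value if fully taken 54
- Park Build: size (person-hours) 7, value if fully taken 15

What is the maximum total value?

97.5

Sort by value density: Food Bank 47/3≈15.7, Library 28/3≈9.33, Tutoring 54/12≈4.5, Park Build 15/7≈2.14.
All 3 person-hours of Food Bank fit (value 47) — 8 remain.
All 3 person-hours of Library fit (value 28) — 5 remain.
Fill the last 5 person-hours with part of Tutoring: 5/12 of it earns 22.5.
Total value = 97.5.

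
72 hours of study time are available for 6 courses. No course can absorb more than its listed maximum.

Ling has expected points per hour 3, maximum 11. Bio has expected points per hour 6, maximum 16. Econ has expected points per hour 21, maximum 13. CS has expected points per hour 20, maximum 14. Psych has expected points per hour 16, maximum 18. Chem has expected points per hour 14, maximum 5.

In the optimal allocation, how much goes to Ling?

6

Highest expected points per hour first: Econ 21 > CS 20 > Psych 16 > Chem 14 > Bio 6 > Ling 3.
Econ takes 13 to reach its cap of 13 ; 59 left.
CS takes 14 to reach its cap of 14 ; 45 left.
Psych: +18 to 18 (cap) ; 27 left.
Chem takes 5 to reach its cap of 5 ; 22 left.
Bio takes 16 to reach its cap of 16 ; 6 left.
Ling has room for 11 but only 6 remain, so it gets 6.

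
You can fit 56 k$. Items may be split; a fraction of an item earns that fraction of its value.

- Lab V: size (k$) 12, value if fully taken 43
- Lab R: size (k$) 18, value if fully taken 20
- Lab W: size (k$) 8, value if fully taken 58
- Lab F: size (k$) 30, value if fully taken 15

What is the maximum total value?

130

Best value per unit of size first: Lab W 58/8≈7.25, Lab V 43/12≈3.58, Lab R 20/18≈1.11, Lab F 15/30≈0.5.
Take all of Lab W (8 k$, value 58) ; 48 k$ left.
All 12 k$ of Lab V fit (value 43) ; 36 remain.
Lab R: take in full, 18 k$ for value 20 ; 18 left.
Fill the last 18 k$ with part of Lab F: 18/30 of it earns 9.
Total value = 130.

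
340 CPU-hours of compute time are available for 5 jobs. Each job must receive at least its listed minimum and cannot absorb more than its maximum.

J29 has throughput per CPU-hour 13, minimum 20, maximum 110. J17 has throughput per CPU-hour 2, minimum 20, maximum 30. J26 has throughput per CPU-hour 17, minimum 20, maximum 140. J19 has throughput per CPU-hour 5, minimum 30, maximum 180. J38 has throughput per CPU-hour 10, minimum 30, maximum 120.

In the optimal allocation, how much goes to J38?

Meeting every minimum uses 20+20+20+30+30 = 120 CPU-hours, leaving 220.
Rank by throughput per CPU-hour: J26 17 > J29 13 > J38 10 > J19 5 > J17 2.
Give J26 120 more to hit its cap of 140 → 100 left.
Give J29 90 more to hit its cap of 110 → 10 left.
J38 has room for 90 more but only 10 remain, so it gets 40.

40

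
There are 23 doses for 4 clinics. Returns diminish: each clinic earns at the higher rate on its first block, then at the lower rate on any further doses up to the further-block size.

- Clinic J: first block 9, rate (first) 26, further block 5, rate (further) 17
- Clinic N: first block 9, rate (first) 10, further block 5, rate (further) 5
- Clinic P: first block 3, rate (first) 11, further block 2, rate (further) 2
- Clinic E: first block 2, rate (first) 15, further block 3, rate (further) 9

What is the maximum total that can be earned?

Order all 8 blocks by rate: Clinic J/first 26 > Clinic J/second 17 > Clinic E/first 15 > Clinic P/first 11 > Clinic N/first 10 > Clinic E/second 9 > Clinic N/second 5 > Clinic P/second 2.
Fill Clinic J first block (9 at 26) — 14 left.
Fill Clinic J second block (5 at 17) — 9 left.
Clinic E first at 15: fill all 2 — 7 left.
Clinic P first at 11: fill all 3 — 4 left.
4 remain; put them into Clinic N first at 10.
Total = 26×9 + 17×5 + 15×2 + 11×3 + 10×4 = 422.

422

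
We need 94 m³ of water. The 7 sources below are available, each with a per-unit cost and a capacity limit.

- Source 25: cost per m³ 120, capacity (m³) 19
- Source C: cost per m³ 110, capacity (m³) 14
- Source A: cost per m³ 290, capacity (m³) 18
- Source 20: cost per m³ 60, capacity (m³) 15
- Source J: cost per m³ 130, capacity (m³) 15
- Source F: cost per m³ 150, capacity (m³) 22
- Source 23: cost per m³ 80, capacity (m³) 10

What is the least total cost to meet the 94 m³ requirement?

Cheapest first:
Source 20 (60): use full 15 → 79 m³ to go.
Take 10 from Source 23 at 80 → need 69 more.
Source C (110): use full 14 → 55 m³ to go.
Source 25 (120): use full 19 → 36 m³ to go.
Source J at 130: take all 15 m³ → 21 still needed.
Take 21 from Source F at 150 to finish.
Source A: unused.
Cost = 15×60 + 10×80 + 14×110 + 19×120 + 15×130 + 21×150 = 10620.

10620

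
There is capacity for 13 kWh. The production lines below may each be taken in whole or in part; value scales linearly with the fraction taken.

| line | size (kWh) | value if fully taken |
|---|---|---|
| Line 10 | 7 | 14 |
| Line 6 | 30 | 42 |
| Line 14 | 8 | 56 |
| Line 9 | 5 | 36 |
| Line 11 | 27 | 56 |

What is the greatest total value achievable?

Rank by value-to-size ratio: Line 9 36/5≈7.2, Line 14 56/8≈7, Line 11 56/27≈2.07, Line 10 14/7≈2, Line 6 42/30≈1.4.
Line 9: take in full, 5 kWh for value 36 — 8 left.
Take all of Line 14 (8 kWh, value 56) — 0 kWh left.
Total value = 92.

92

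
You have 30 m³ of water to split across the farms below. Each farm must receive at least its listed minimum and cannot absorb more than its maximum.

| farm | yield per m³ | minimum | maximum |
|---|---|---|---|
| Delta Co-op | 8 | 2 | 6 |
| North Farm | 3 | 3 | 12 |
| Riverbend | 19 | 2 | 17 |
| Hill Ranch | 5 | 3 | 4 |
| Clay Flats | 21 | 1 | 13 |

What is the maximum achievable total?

484

Meeting every minimum uses 2+3+2+3+1 = 11 m³, leaving 19.
Rank by yield per m³: Clay Flats 21 > Riverbend 19 > Delta Co-op 8 > Hill Ranch 5 > North Farm 3.
Clay Flats: +12 to 13 (cap) → 7 left.
Riverbend has room for 15 more but only 7 remain, so it gets 9.
Total = 8×2 + 3×3 + 19×9 + 5×3 + 21×13 = 484.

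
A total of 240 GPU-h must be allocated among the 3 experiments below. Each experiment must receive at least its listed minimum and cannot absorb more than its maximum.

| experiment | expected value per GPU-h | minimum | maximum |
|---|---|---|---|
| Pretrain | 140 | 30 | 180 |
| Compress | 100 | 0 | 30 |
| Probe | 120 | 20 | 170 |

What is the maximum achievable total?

Meeting every minimum uses 30+0+20 = 50 GPU-h, leaving 190.
Rank by expected value per GPU-h: Pretrain 140 > Probe 120 > Compress 100.
Pretrain takes 150 more to reach its cap of 180 → 40 left.
Probe has room for 150 more but only 40 remain, so it gets 60.
Total = 140×180 + 120×60 = 32400.

32400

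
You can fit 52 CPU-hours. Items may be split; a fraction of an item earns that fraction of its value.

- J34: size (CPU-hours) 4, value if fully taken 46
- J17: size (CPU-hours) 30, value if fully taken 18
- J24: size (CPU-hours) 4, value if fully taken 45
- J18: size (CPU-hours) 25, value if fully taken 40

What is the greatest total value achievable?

142.4

Best value per unit of size first: J34 46/4≈11.5, J24 45/4≈11.2, J18 40/25≈1.6, J17 18/30≈0.6.
J34: take in full, 4 CPU-hours for value 46 → 48 left.
J24: take in full, 4 CPU-hours for value 45 → 44 left.
Take all of J18 (25 CPU-hours, value 40) → 19 CPU-hours left.
Only 19 CPU-hours remain; take 19/30 of J17 for value 18×19/30 = 11.4.
Total value = 142.4.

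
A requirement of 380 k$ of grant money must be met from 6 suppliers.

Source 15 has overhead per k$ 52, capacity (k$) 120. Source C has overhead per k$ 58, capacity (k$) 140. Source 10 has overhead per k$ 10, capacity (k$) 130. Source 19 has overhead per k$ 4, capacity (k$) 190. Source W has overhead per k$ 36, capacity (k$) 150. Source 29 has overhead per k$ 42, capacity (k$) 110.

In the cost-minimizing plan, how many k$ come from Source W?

60

Use suppliers in increasing cost order.
Source 19 at 4: take all 190 k$ — 190 still needed.
Take 130 from Source 10 at 10 — need 60 more.
Source W at 36: take 60 of its 150 — requirement met.
Source 29, Source 15, Source C: unused.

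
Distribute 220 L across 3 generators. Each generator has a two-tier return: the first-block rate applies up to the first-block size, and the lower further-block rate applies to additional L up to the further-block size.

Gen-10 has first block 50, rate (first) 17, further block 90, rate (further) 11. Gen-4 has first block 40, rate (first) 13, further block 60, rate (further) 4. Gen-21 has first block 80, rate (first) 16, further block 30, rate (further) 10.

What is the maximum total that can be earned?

3200

Order all 6 blocks by rate: Gen-10/tier1 17 > Gen-21/tier1 16 > Gen-4/tier1 13 > Gen-10/tier2 11 > Gen-21/tier2 10 > Gen-4/tier2 4.
Fill Gen-10 tier1 block (50 at 17) → 170 left.
Fill Gen-21 tier1 block (80 at 16) → 90 left.
Fill Gen-4 tier1 block (40 at 13) → 50 left.
Gen-10/tier2: +50 of 90 at 11; pool empty.
Total = 17×50 + 16×80 + 13×40 + 11×50 = 3200.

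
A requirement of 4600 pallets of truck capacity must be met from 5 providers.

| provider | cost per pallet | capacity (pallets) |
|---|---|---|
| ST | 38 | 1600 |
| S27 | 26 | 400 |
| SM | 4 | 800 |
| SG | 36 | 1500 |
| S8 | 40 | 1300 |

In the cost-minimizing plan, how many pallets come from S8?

300

Fill from the cheapest provider first.
SM at 4: take all 800 pallets → 3800 still needed.
S27 (26): use full 400 → 3400 pallets to go.
SG (36): use full 1500 → 1900 pallets to go.
ST at 38: take all 1600 pallets → 300 still needed.
S8 at 40: take 300 of its 1300 → requirement met.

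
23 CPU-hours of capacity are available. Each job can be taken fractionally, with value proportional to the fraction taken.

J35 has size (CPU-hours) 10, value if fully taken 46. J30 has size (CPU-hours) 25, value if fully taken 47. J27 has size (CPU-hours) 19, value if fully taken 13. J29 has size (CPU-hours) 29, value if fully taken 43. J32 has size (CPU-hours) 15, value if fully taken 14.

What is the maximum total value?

Rank by value-to-size ratio: J35 46/10≈4.6, J30 47/25≈1.88, J29 43/29≈1.48, J32 14/15≈0.933, J27 13/19≈0.684.
All 10 CPU-hours of J35 fit (value 46) — 13 remain.
13 CPU-hours left: a 13/25 share of J30 gives 47×13/25 = 24.44.
Total value = 70.44.

70.44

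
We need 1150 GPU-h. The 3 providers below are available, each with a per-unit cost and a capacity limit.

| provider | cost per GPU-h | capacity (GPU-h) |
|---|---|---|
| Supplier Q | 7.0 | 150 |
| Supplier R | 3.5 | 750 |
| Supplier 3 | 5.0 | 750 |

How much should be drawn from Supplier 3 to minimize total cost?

Use providers in increasing cost order.
Take 750 from Supplier R at 3.5 ; need 400 more.
Take 400 from Supplier 3 at 5.0 to finish.
Supplier Q: unused.

400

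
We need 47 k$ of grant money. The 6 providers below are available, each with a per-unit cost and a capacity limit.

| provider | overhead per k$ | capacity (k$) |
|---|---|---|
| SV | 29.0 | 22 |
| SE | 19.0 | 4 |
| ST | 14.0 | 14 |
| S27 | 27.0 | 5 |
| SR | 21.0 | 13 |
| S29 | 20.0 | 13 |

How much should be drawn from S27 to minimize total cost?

Cheapest first:
ST at 14.0: take all 14 k$ → 33 still needed.
Take 4 from SE at 19.0 → need 29 more.
S29 (20.0): use full 13 → 16 k$ to go.
Take 13 from SR at 21.0 → need 3 more.
S27 (27.0): take the remaining 3 → done.
SV: unused.

3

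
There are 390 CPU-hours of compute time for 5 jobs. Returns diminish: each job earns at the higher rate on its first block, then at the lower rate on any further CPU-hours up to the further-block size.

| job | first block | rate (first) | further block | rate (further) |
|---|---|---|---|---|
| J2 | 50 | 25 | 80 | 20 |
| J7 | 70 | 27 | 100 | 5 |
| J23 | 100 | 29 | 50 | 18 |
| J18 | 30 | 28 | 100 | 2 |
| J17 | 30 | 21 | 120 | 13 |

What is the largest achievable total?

9650

Treat each block as its own option and order by rate: J23/tier1 29 > J18/tier1 28 > J7/tier1 27 > J2/tier1 25 > J17/tier1 21 > J2/tier2 20 > J23/tier2 18 > J17/tier2 13 > J7/tier2 5 > J18/tier2 2.
J23 tier1 at 29: fill all 100 — 290 left.
J18/tier1 (28): +30 — 260 left.
J7/tier1 (27): +70 — 190 left.
Fill J2 tier1 block (50 at 25) — 140 left.
J17/tier1 (21): +30 — 110 left.
J2 tier2 at 20: fill all 80 — 30 left.
J23 tier2 at 18: only 30 left, fill 30.
Total = 29×100 + 28×30 + 27×70 + 25×50 + 21×30 + 20×80 + 18×30 = 9650.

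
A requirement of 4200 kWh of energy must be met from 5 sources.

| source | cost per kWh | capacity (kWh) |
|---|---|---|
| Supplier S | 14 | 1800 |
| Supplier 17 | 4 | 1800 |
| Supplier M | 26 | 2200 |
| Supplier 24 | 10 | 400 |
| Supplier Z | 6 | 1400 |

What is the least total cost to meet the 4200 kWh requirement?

28000

Use sources in increasing cost order.
Take 1800 from Supplier 17 at 4 ; need 2400 more.
Take 1400 from Supplier Z at 6 ; need 1000 more.
Supplier 24 (10): use full 400 ; 600 kWh to go.
Take 600 from Supplier S at 14 to finish.
Supplier M: unused.
Cost = 1800×4 + 1400×6 + 400×10 + 600×14 = 28000.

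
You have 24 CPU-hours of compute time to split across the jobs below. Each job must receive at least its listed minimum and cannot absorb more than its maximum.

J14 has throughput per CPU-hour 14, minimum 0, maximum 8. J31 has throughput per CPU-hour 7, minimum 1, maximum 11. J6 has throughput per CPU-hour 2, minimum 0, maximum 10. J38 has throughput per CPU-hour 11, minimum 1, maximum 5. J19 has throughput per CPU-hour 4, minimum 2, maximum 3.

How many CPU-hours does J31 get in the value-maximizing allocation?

9

Meeting every minimum uses 0+1+0+1+2 = 4 CPU-hours, leaving 20.
Order the jobs by throughput per CPU-hour: J14 14 > J38 11 > J31 7 > J19 4 > J6 2.
Give J14 8 more to hit its cap of 8 — 12 left.
J38: +4 to 5 (cap) — 8 left.
J31 has room for 10 more but only 8 remain, so it gets 9.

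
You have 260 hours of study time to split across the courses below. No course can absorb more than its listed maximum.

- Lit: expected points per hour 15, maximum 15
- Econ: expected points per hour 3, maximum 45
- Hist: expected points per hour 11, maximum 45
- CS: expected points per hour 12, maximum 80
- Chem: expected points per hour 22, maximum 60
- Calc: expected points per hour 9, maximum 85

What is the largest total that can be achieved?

Order the courses by expected points per hour: Chem 22 > Lit 15 > CS 12 > Hist 11 > Calc 9 > Econ 3.
Chem: +60 to 60 (cap) → 200 left.
Lit takes 15 to reach its cap of 15 → 185 left.
CS: +80 to 80 (cap) → 105 left.
Give Hist 45 to hit its cap of 45 → 60 left.
Only 60 left; Calc takes them to reach 60.
Total = 15×15 + 11×45 + 12×80 + 22×60 + 9×60 = 3540.

3540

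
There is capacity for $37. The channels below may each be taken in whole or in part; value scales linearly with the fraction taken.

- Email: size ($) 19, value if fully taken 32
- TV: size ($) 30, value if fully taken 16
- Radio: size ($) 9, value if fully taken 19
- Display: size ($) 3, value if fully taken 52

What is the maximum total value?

Best value per unit of size first: Display 52/3≈17.3, Radio 19/9≈2.11, Email 32/19≈1.68, TV 16/30≈0.533.
All 3 $ of Display fit (value 52) → 34 remain.
Take all of Radio (9 $, value 19) → 25 $ left.
Email: take in full, 19 $ for value 32 → 6 left.
6 $ left: a 6/30 share of TV gives 16×6/30 = 3.2.
Total value = 106.2.

106.2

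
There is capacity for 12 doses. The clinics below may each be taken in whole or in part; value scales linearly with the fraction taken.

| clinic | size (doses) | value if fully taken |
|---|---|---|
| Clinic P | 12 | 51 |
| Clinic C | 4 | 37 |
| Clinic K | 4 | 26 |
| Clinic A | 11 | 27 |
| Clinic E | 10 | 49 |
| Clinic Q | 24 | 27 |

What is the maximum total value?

Best value per unit of size first: Clinic C 37/4≈9.25, Clinic K 26/4≈6.5, Clinic E 49/10≈4.9, Clinic P 51/12≈4.25, Clinic A 27/11≈2.45, Clinic Q 27/24≈1.12.
Take all of Clinic C (4 doses, value 37) → 8 doses left.
Take all of Clinic K (4 doses, value 26) → 4 doses left.
Only 4 doses remain; take 4/10 of Clinic E for value 49×4/10 = 19.6.
Total value = 82.6.

82.6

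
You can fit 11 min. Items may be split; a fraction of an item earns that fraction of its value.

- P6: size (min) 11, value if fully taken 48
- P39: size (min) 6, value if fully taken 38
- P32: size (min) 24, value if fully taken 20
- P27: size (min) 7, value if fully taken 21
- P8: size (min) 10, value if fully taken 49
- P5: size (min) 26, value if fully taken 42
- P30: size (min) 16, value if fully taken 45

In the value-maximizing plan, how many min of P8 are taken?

Sort by value density: P39 38/6≈6.33, P8 49/10≈4.9, P6 48/11≈4.36, P27 21/7≈3, P30 45/16≈2.81, P5 42/26≈1.62, P32 20/24≈0.833.
All 6 min of P39 fit (value 38) ; 5 remain.
Only 5 min remain; take 5/10 of P8 for value 49×5/10 = 24.5.

5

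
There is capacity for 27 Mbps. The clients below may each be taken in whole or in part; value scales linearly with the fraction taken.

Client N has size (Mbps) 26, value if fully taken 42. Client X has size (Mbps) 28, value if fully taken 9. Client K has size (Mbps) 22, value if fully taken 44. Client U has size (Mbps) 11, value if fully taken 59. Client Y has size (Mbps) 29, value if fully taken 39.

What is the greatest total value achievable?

91

Best value per unit of size first: Client U 59/11≈5.36, Client K 44/22≈2, Client N 42/26≈1.62, Client Y 39/29≈1.34, Client X 9/28≈0.321.
All 11 Mbps of Client U fit (value 59) → 16 remain.
Fill the last 16 Mbps with part of Client K: 16/22 of it earns 32.
Total value = 91.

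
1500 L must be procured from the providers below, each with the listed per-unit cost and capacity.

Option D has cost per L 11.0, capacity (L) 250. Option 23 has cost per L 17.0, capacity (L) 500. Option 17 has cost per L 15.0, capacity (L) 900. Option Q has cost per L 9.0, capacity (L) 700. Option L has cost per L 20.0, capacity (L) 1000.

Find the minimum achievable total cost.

17300

Cheapest first:
Option Q at 9.0: take all 700 L — 800 still needed.
Option D (11.0): use full 250 — 550 L to go.
Option 17 at 15.0: take 550 of its 900 — requirement met.
Option 23, Option L: unused.
Cost = 700×9.0 + 250×11.0 + 550×15.0 = 17300.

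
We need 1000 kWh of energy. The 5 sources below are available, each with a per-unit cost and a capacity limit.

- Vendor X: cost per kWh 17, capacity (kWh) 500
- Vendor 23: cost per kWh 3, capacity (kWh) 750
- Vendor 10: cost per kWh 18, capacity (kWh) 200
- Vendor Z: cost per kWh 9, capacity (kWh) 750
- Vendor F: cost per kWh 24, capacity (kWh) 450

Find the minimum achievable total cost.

4500

Fill from the cheapest source first.
Take 750 from Vendor 23 at 3 → need 250 more.
Vendor Z at 9: take 250 of its 750 → requirement met.
Vendor X, Vendor 10, Vendor F: unused.
Cost = 750×3 + 250×9 = 4500.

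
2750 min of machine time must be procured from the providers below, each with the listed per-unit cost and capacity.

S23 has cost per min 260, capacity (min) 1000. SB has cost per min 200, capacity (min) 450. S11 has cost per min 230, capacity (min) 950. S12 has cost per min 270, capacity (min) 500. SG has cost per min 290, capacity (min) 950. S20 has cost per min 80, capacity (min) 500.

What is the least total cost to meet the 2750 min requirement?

Cheapest first:
Take 500 from S20 at 80 — need 2250 more.
SB (200): use full 450 — 1800 min to go.
Take 950 from S11 at 230 — need 850 more.
Take 850 from S23 at 260 to finish.
S12, SG: unused.
Cost = 500×80 + 450×200 + 950×230 + 850×260 = 569500.

569500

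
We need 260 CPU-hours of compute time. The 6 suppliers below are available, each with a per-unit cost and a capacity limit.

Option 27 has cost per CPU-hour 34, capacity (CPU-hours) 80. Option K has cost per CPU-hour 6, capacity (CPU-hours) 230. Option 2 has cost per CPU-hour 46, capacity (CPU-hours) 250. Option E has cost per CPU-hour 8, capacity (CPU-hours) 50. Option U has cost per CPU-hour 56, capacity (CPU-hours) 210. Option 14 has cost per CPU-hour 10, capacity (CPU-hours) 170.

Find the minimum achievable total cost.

1620

Cheapest first:
Option K at 6: take all 230 CPU-hours → 30 still needed.
Option E at 8: take 30 of its 50 → requirement met.
Option 14, Option 27, Option 2, Option U: unused.
Cost = 230×6 + 30×8 = 1620.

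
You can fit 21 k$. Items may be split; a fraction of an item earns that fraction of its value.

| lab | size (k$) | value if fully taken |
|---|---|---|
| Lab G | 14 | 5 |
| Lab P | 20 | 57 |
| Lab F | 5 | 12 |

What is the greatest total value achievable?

59.4

Best value per unit of size first: Lab P 57/20≈2.85, Lab F 12/5≈2.4, Lab G 5/14≈0.357.
Take all of Lab P (20 k$, value 57) ; 1 k$ left.
Only 1 k$ remain; take 1/5 of Lab F for value 12×1/5 = 2.4.
Total value = 59.4.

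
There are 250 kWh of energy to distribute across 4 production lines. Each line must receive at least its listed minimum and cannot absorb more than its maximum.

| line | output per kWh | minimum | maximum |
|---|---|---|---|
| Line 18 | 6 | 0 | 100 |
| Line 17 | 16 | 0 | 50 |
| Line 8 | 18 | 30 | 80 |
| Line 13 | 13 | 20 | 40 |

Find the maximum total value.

Meeting every minimum uses 0+0+30+20 = 50 kWh, leaving 200.
Highest output per kWh first: Line 8 18 > Line 17 16 > Line 13 13 > Line 18 6.
Line 8: +50 to 80 (cap) ; 150 left.
Give Line 17 50 more to hit its cap of 50 ; 100 left.
Line 13: +20 to 40 (cap) ; 80 left.
Line 18 has room for 100 more but only 80 remain, so it gets 80.
Total = 6×80 + 16×50 + 18×80 + 13×40 = 3240.

3240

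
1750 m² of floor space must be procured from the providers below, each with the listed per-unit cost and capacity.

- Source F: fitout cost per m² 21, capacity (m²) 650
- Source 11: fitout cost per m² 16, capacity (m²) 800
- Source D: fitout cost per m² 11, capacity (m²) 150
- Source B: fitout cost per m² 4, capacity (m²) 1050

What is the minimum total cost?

14650

Fill from the cheapest provider first.
Source B (4): use full 1050 ; 700 m² to go.
Take 150 from Source D at 11 ; need 550 more.
Source 11 (16): take the remaining 550 ; done.
Source F: unused.
Cost = 1050×4 + 150×11 + 550×16 = 14650.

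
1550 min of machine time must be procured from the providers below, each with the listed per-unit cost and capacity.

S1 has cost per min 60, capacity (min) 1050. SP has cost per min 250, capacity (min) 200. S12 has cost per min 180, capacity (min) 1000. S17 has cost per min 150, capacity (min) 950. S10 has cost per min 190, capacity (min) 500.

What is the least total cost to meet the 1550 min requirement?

Use providers in increasing cost order.
S1 at 60: take all 1050 min → 500 still needed.
S17 (150): take the remaining 500 → done.
S12, S10, SP: unused.
Cost = 1050×60 + 500×150 = 138000.

138000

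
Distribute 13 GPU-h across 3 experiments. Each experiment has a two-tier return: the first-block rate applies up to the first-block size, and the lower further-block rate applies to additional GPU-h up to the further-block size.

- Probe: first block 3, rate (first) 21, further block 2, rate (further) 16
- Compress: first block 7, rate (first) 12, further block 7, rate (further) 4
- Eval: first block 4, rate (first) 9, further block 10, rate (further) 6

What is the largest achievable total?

Order all 6 blocks by rate: Probe/tier1 21 > Probe/tier2 16 > Compress/tier1 12 > Eval/tier1 9 > Eval/tier2 6 > Compress/tier2 4.
Probe/tier1 (21): +3 → 10 left.
Probe/tier2 (16): +2 → 8 left.
Compress tier1 at 12: fill all 7 → 1 left.
Eval tier1 at 9: only 1 left, fill 1.
Total = 21×3 + 16×2 + 12×7 + 9×1 = 188.

188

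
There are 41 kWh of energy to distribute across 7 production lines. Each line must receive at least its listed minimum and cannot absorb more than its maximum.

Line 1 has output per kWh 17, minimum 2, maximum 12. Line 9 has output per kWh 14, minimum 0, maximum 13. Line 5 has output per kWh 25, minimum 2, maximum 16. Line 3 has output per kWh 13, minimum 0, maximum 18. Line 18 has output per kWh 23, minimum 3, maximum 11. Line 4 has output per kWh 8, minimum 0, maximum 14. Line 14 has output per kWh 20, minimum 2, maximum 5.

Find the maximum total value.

Meeting every minimum uses 2+0+2+0+3+0+2 = 9 kWh, leaving 32.
Order the production lines by output per kWh: Line 5 25 > Line 18 23 > Line 14 20 > Line 1 17 > Line 9 14 > Line 3 13 > Line 4 8.
Line 5: +14 to 16 (cap) — 18 left.
Line 18: +8 to 11 (cap) — 10 left.
Give Line 14 3 more to hit its cap of 5 — 7 left.
Only 7 left; Line 1 takes them to reach 9.
Total = 17×9 + 25×16 + 23×11 + 20×5 = 906.

906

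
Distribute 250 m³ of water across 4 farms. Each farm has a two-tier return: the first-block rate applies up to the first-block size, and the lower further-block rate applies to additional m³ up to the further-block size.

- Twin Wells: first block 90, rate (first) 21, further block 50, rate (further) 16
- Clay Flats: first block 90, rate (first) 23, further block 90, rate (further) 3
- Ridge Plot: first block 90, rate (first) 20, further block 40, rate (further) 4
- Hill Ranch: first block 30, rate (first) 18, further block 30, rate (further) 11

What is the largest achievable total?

5360

Treat each block as its own option and order by rate: Clay Flats/tier1 23 > Twin Wells/tier1 21 > Ridge Plot/tier1 20 > Hill Ranch/tier1 18 > Twin Wells/tier2 16 > Hill Ranch/tier2 11 > Ridge Plot/tier2 4 > Clay Flats/tier2 3.
Clay Flats tier1 at 23: fill all 90 → 160 left.
Twin Wells/tier1 (21): +90 → 70 left.
Ridge Plot tier1 at 20: only 70 left, fill 70.
Total = 23×90 + 21×90 + 20×70 = 5360.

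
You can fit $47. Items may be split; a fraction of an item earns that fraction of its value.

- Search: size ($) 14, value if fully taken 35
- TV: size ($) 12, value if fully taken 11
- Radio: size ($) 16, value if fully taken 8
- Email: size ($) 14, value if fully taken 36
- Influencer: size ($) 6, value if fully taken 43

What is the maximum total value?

Best value per unit of size first: Influencer 43/6≈7.17, Email 36/14≈2.57, Search 35/14≈2.5, TV 11/12≈0.917, Radio 8/16≈0.5.
Take all of Influencer (6 $, value 43) — 41 $ left.
All 14 $ of Email fit (value 36) — 27 remain.
All 14 $ of Search fit (value 35) — 13 remain.
All 12 $ of TV fit (value 11) — 1 remain.
Fill the last 1 $ with part of Radio: 1/16 of it earns 0.5.
Total value = 125.5.

125.5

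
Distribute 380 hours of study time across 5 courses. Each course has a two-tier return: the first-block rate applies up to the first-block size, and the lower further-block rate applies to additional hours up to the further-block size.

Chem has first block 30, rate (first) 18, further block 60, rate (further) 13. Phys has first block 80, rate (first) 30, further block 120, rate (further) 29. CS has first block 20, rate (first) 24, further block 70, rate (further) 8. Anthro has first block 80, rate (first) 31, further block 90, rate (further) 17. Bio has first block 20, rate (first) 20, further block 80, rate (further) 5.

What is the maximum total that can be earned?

Rank every tier by rate: Anthro/first 31 > Phys/first 30 > Phys/second 29 > CS/first 24 > Bio/first 20 > Chem/first 18 > Anthro/second 17 > Chem/second 13 > CS/second 8 > Bio/second 5.
Fill Anthro first block (80 at 31) — 300 left.
Fill Phys first block (80 at 30) — 220 left.
Phys/second (29): +120 — 100 left.
CS/first (24): +20 — 80 left.
Fill Bio first block (20 at 20) — 60 left.
Chem/first (18): +30 — 30 left.
Anthro second at 17: only 30 left, fill 30.
Total = 31×80 + 30×80 + 29×120 + 24×20 + 20×20 + 18×30 + 17×30 = 10290.

10290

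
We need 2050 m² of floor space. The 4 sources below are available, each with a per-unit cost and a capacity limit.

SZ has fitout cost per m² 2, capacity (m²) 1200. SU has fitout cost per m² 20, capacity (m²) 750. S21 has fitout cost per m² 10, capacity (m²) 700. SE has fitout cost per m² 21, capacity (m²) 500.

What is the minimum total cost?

12400

Cheapest first:
SZ at 2: take all 1200 m² — 850 still needed.
S21 at 10: take all 700 m² — 150 still needed.
Take 150 from SU at 20 to finish.
SE: unused.
Cost = 1200×2 + 700×10 + 150×20 = 12400.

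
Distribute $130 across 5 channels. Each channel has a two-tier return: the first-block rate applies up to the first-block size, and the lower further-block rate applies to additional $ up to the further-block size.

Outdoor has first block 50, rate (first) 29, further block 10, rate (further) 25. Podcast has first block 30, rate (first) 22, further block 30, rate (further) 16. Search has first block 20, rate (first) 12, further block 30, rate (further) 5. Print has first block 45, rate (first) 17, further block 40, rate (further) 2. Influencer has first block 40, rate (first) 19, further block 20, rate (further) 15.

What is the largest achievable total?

3120

Order all 10 blocks by rate: Outdoor/first 29 > Outdoor/second 25 > Podcast/first 22 > Influencer/first 19 > Print/first 17 > Podcast/second 16 > Influencer/second 15 > Search/first 12 > Search/second 5 > Print/second 2.
Outdoor/first (29): +50 — 80 left.
Fill Outdoor second block (10 at 25) — 70 left.
Podcast first at 22: fill all 30 — 40 left.
Fill Influencer first block (40 at 19) — 0 left.
Total = 29×50 + 25×10 + 22×30 + 19×40 = 3120.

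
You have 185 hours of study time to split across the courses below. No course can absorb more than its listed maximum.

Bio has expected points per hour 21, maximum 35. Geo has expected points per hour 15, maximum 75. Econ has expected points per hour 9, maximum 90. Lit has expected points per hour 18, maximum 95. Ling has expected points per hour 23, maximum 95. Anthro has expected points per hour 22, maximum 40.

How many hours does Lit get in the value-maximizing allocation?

15

Order the courses by expected points per hour: Ling 23 > Anthro 22 > Bio 21 > Lit 18 > Geo 15 > Econ 9.
Ling: +95 to 95 (cap) ; 90 left.
Anthro: +40 to 40 (cap) ; 50 left.
Bio: +35 to 35 (cap) ; 15 left.
Only 15 left; Lit takes them to reach 15.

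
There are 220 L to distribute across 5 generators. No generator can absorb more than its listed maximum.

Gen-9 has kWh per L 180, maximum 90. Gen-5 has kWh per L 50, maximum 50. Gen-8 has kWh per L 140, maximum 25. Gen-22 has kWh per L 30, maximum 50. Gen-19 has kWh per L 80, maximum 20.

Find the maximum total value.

24850

Order the generators by kWh per L: Gen-9 180 > Gen-8 140 > Gen-19 80 > Gen-5 50 > Gen-22 30.
Gen-9: +90 to 90 (cap) → 130 left.
Gen-8 takes 25 to reach its cap of 25 → 105 left.
Gen-19: +20 to 20 (cap) → 85 left.
Gen-5 takes 50 to reach its cap of 50 → 35 left.
Gen-22 has room for 50 but only 35 remain, so it gets 35.
Total = 180×90 + 50×50 + 140×25 + 30×35 + 80×20 = 24850.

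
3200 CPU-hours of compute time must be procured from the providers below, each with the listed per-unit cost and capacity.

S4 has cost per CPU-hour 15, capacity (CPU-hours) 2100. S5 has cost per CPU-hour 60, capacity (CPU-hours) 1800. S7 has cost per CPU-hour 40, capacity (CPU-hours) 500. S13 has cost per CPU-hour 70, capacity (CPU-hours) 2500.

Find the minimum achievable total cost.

Use providers in increasing cost order.
S4 (15): use full 2100 ; 1100 CPU-hours to go.
S7 (40): use full 500 ; 600 CPU-hours to go.
S5 (60): take the remaining 600 ; done.
S13: unused.
Cost = 2100×15 + 500×40 + 600×60 = 87500.

87500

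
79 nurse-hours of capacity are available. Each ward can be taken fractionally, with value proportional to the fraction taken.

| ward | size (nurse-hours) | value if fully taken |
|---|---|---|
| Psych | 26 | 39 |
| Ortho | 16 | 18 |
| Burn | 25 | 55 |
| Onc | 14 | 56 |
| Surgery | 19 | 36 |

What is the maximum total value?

Sort by value density: Onc 56/14≈4, Burn 55/25≈2.2, Surgery 36/19≈1.89, Psych 39/26≈1.5, Ortho 18/16≈1.12.
Onc: take in full, 14 nurse-hours for value 56 — 65 left.
Burn: take in full, 25 nurse-hours for value 55 — 40 left.
Take all of Surgery (19 nurse-hours, value 36) — 21 nurse-hours left.
Only 21 nurse-hours remain; take 21/26 of Psych for value 39×21/26 = 31.5.
Total value = 178.5.

178.5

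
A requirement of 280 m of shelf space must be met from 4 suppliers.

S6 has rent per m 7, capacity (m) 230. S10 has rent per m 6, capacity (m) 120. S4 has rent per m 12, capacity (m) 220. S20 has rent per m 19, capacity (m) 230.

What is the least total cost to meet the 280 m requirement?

Use suppliers in increasing cost order.
Take 120 from S10 at 6 ; need 160 more.
S6 at 7: take 160 of its 230 ; requirement met.
S4, S20: unused.
Cost = 120×6 + 160×7 = 1840.

1840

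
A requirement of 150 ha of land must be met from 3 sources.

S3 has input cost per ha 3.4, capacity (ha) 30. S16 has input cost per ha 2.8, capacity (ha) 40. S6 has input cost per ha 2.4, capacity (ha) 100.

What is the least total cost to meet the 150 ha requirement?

386

Fill from the cheapest source first.
S6 (2.4): use full 100 → 50 ha to go.
Take 40 from S16 at 2.8 → need 10 more.
S3 (3.4): take the remaining 10 → done.
Cost = 100×2.4 + 40×2.8 + 10×3.4 = 386.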